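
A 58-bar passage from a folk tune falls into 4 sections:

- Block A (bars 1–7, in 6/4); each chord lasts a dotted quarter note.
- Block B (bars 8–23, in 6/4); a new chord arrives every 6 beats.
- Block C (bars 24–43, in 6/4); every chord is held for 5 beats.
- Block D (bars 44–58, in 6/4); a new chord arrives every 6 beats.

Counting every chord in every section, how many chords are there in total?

A: 7·6 = 42 beats, 42/1.5 = 28 chords.
B: 16·6 = 96 beats, 96/6 = 16 chords.
C: 20·6 = 120 beats, 120/5 = 24 chords.
D: 15·6 = 90 beats, 90/6 = 15 chords.
Total: 28 + 16 + 24 + 15 = 83.

83 chords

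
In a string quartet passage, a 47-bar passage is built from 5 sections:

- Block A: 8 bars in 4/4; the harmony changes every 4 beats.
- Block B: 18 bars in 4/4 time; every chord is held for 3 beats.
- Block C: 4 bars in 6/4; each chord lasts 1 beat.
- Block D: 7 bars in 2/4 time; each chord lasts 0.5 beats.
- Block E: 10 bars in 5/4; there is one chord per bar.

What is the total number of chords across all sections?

94 chords

A: 8 bars × 4 beats = 32 beats; 4 beats/chord → 8 chords.
B: 18 bars × 4 beats = 72 beats; 3 beats/chord → 24 chords.
C: 4 bars × 6 beats = 24 beats; 1 beat/chord → 24 chords.
D: 7 bars × 2 beats = 14 beats; 0.5 beats/chord → 28 chords.
E: 10 bars × 5 beats = 50 beats; 5 beats/chord → 10 chords.
Total: 8 + 24 + 24 + 28 + 10 = 94.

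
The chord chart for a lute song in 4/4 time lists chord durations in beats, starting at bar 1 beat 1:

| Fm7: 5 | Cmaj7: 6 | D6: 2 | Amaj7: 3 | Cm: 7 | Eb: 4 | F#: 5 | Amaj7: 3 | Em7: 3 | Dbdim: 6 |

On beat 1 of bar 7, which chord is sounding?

Beat 1 of bar 7 is beat (7−1)×4 + 1 = 25 overall.
Running totals: Fm7 ends at 5, Cmaj7 ends at 11, D6 ends at 13, Amaj7 ends at 16, Cm ends at 23, Eb ends at 27.
Beat 25 falls within Eb.

Eb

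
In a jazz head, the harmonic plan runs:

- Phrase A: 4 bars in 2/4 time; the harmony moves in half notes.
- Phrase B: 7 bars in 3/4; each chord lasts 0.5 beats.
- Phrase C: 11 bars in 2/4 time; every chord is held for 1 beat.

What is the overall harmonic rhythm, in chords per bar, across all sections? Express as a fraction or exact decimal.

A: 4 bars of 2 beats is 8 beats; at 2 beats each that's 4 chords.
B: 7 bars of 3 beats is 21 beats; at 0.5 beats each that's 42 chords.
C: 11 bars of 2 beats is 22 beats; at 1 beat each that's 22 chords.
Overall: 68 chords over 22 bars → 68/22 = 34/11 chords per bar.

34/11 chords per bar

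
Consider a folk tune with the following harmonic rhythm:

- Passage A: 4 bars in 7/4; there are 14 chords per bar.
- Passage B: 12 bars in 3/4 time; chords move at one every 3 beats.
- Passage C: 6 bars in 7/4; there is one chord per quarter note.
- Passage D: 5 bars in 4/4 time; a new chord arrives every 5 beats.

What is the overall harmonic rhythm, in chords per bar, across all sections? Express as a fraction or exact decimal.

A: 4 bars of 7 beats is 28 beats; at 0.5 beats each that's 56 chords.
B: 12 bars of 3 beats is 36 beats; at 3 beats each that's 12 chords.
C: 6 bars of 7 beats is 42 beats; at 1 beat each that's 42 chords.
D: 5 bars of 4 beats is 20 beats; at 5 beats each that's 4 chords.
Overall: 114 chords over 27 bars → 114/27 = 38/9 chords per bar.

38/9 chords per bar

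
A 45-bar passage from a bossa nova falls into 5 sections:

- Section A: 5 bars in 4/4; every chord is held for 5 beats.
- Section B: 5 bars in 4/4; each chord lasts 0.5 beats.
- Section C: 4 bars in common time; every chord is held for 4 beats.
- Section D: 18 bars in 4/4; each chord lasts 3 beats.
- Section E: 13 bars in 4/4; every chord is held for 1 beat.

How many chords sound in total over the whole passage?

A has 20 beats and chords last 5 each, so 4 chords.
B has 20 beats and chords last 0.5 each, so 40 chords.
C has 16 beats and chords last 4 each, so 4 chords.
D has 72 beats and chords last 3 each, so 24 chords.
E has 52 beats and chords last 1 each, so 52 chords.
Total: 4 + 40 + 4 + 24 + 52 = 124.

124 chords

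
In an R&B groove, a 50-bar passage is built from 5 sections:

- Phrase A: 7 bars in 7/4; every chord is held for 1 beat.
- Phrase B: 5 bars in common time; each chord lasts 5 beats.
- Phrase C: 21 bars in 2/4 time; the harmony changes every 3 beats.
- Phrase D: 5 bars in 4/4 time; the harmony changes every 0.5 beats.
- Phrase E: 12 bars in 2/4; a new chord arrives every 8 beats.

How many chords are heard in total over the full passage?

A: 7·7 = 49 beats, 49/1 = 49 chords.
B: 5·4 = 20 beats, 20/5 = 4 chords.
C: 21·2 = 42 beats, 42/3 = 14 chords.
D: 5·4 = 20 beats, 20/0.5 = 40 chords.
E: 12·2 = 24 beats, 24/8 = 3 chords.
Total: 49 + 4 + 14 + 40 + 3 = 110.

110 chords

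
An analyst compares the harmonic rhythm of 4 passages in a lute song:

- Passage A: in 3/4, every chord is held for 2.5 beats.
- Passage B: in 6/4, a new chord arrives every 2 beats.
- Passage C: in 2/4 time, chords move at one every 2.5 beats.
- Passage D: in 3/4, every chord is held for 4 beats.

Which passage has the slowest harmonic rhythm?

A: each chord is 2.5 beats in 3/4, so 1.2 per bar.
B: each chord is 2 beats in 6/4, so 3 per bar.
C: each chord is 2.5 beats in 2/4, so 0.8 per bar.
D: each chord is 4 beats in 3/4, so 0.75 per bar.
Slowest is D at 0.75 chords/bar.

Passage D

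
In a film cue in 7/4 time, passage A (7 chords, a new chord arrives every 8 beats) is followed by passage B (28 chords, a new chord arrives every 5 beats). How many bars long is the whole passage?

A: 7 × 8 = 56 beats = 8 bars.
B: 28 × 5 = 140 beats = 20 bars.
Total: 8 + 20 = 28 bars.

28 bars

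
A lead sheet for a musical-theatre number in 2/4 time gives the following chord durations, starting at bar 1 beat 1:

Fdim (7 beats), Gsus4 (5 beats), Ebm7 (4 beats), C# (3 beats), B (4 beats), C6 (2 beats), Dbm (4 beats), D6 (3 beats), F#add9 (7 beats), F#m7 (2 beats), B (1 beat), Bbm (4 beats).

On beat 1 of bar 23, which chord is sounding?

Beat 1 of bar 23 is beat (23−1)×2 + 1 = 45 overall.
Running totals: Fdim ends at 7, Gsus4 ends at 12, Ebm7 ends at 16, C# ends at 19, B ends at 23, C6 ends at 25, Dbm ends at 29, D6 ends at 32, F#add9 ends at 39, F#m7 ends at 41, B ends at 42, Bbm ends at 46.
Beat 45 falls within Bbm.

Bbm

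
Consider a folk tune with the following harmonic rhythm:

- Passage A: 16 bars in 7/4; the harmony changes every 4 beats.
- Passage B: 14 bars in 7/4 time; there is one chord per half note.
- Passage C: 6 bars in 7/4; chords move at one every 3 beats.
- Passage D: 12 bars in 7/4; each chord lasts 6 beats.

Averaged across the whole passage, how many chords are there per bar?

A: 16 bars of 7 beats is 112 beats; at 4 beats each that's 28 chords.
B: 14 bars of 7 beats is 98 beats; at 2 beats each that's 49 chords.
C: 6 bars of 7 beats is 42 beats; at 3 beats each that's 14 chords.
D: 12 bars of 7 beats is 84 beats; at 6 beats each that's 14 chords.
Overall: 105 chords over 48 bars → 105/48 = 35/16 chords per bar.

35/16 chords per bar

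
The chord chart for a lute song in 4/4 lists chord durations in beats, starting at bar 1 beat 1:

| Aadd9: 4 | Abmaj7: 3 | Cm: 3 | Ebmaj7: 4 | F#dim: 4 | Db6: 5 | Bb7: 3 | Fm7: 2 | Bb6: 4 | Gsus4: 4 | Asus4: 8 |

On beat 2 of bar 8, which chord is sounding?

Bb6

Beat 2 of bar 8 is beat (8−1)×4 + 2 = 30 overall.
Running totals: Aadd9 ends at 4, Abmaj7 ends at 7, Cm ends at 10, Ebmaj7 ends at 14, F#dim ends at 18, Db6 ends at 23, Bb7 ends at 26, Fm7 ends at 28, Bb6 ends at 32.
Beat 30 falls within Bb6.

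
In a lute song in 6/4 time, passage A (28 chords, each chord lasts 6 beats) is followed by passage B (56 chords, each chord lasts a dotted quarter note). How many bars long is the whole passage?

A: 28 × 6 = 168 beats = 28 bars.
B: 56 × 1.5 = 84 beats = 14 bars.
Total: 28 + 14 = 42 bars.

42 bars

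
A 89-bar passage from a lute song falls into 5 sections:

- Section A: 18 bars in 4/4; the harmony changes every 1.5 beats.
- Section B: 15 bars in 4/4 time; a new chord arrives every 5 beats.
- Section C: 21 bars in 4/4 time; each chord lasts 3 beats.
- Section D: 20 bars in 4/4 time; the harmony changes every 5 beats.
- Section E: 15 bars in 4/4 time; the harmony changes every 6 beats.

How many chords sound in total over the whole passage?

114 chords

A: 18 bars × 4 beats = 72 beats; 1.5 beats/chord → 48 chords.
B: 15 bars × 4 beats = 60 beats; 5 beats/chord → 12 chords.
C: 21 bars × 4 beats = 84 beats; 3 beats/chord → 28 chords.
D: 20 bars × 4 beats = 80 beats; 5 beats/chord → 16 chords.
E: 15 bars × 4 beats = 60 beats; 6 beats/chord → 10 chords.
Total: 48 + 12 + 28 + 16 + 10 = 114.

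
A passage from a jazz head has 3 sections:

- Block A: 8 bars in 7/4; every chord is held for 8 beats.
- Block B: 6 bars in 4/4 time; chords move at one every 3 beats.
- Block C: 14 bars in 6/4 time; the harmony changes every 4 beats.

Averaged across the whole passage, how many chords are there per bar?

A: 8 bars of 7 beats is 56 beats; at 8 beats each that's 7 chords.
B: 6 bars of 4 beats is 24 beats; at 3 beats each that's 8 chords.
C: 14 bars of 6 beats is 84 beats; at 4 beats each that's 21 chords.
Overall: 36 chords over 28 bars → 36/28 = 9/7 chords per bar.

9/7 chords per bar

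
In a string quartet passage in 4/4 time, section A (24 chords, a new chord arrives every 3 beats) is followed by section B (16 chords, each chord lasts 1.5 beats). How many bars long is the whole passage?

24 bars

A: 24 × 3 = 72 beats = 18 bars.
B: 16 × 1.5 = 24 beats = 6 bars.
Total: 18 + 6 = 24 bars.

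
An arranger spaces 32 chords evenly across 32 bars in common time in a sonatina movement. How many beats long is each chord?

4 beats

32 bars × 4 beats/bar = 128 beats total.
128 beats ÷ 32 chords = 4 beats per chord.
(That is a whole note.)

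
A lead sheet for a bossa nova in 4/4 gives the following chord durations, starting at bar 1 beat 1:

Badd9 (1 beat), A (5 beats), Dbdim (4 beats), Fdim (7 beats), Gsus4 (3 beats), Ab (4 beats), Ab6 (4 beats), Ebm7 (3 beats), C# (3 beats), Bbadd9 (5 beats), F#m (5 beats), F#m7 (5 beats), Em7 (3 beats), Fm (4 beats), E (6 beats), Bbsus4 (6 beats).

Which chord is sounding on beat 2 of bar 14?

Fm

Beat 2 of bar 14 is beat (14−1)×4 + 2 = 54 overall.
Running totals: Badd9 ends at 1, A ends at 6, Dbdim ends at 10, Fdim ends at 17, Gsus4 ends at 20, Ab ends at 24, Ab6 ends at 28, Ebm7 ends at 31, C# ends at 34, Bbadd9 ends at 39, F#m ends at 44, F#m7 ends at 49, Em7 ends at 52, Fm ends at 56.
Beat 54 falls within Fm.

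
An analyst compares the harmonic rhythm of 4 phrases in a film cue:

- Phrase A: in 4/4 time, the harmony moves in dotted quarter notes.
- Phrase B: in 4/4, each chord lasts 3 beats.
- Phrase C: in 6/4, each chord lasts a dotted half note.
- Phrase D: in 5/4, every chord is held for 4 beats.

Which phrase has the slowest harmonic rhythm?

Phrase D

A: each chord is 1.5 beats in 4/4, so 8/3 per bar.
B: each chord is 3 beats in 4/4, so 4/3 per bar.
C: each chord is 3 beats in 6/4, so 2 per bar.
D: each chord is 4 beats in 5/4, so 1.25 per bar.
Slowest is D at 1.25 chords/bar.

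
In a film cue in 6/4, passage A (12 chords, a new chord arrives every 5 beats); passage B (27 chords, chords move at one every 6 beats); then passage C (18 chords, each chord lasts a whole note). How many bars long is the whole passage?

A: 12 × 5 = 60 beats = 10 bars.
B: 27 × 6 = 162 beats = 27 bars.
C: 18 × 4 = 72 beats = 12 bars.
Total: 10 + 27 + 12 = 49 bars.

49 bars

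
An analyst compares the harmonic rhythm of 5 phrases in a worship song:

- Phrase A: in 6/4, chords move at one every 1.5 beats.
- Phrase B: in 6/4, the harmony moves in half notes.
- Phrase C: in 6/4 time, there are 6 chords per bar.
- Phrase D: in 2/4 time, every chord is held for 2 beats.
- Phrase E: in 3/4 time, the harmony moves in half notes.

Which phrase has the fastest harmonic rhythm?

A: 6 beats/bar ÷ 1.5 beats/chord = 4 chords/bar.
B: 6 beats/bar ÷ 2 beats/chord = 3 chords/bar.
C: 6 beats/bar ÷ 1 beat/chord = 6 chords/bar.
D: 2 beats/bar ÷ 2 beats/chord = 1 chord/bar.
E: 3 beats/bar ÷ 2 beats/chord = 1.5 chords/bar.
Fastest is C at 6 chords/bar.

Phrase C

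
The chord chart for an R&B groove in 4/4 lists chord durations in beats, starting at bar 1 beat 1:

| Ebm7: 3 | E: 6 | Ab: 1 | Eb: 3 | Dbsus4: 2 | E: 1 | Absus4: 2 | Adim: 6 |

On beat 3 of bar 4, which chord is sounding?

Beat 3 of bar 4 is beat (4−1)×4 + 3 = 15 overall.
Running totals: Ebm7 ends at 3, E ends at 9, Ab ends at 10, Eb ends at 13, Dbsus4 ends at 15.
Beat 15 falls within Dbsus4.

Dbsus4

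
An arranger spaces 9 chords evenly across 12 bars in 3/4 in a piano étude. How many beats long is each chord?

12 bars × 3 beats/bar = 36 beats total.
36 beats ÷ 9 chords = 4 beats per chord.
(That is a whole note.)

4 beats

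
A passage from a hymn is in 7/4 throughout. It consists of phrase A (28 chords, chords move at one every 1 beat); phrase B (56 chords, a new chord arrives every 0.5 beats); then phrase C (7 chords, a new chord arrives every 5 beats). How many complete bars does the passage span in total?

A: 28 × 1 = 28 beats = 4 bars.
B: 56 × 0.5 = 28 beats = 4 bars.
C: 7 × 5 = 35 beats = 5 bars.
Total: 4 + 4 + 5 = 13 bars.

13 bars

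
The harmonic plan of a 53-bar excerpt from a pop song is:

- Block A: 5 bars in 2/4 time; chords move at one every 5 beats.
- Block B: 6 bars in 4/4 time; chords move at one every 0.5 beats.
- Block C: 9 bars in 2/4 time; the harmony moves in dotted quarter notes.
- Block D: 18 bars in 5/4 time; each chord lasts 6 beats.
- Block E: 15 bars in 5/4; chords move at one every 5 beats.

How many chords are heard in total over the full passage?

A has 10 beats and chords last 5 each, so 2 chords.
B has 24 beats and chords last 0.5 each, so 48 chords.
C has 18 beats and chords last 1.5 each, so 12 chords.
D has 90 beats and chords last 6 each, so 15 chords.
E has 75 beats and chords last 5 each, so 15 chords.
Total: 2 + 48 + 12 + 15 + 15 = 92.

92 chords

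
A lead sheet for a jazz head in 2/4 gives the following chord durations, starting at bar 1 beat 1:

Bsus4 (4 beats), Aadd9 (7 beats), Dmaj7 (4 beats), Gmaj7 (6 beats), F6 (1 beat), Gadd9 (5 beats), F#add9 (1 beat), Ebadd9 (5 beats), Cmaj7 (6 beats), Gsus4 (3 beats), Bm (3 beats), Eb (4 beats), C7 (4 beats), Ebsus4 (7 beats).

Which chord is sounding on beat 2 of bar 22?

Beat 2 of bar 22 is beat (22−1)×2 + 2 = 44 overall.
Running totals: Bsus4 ends at 4, Aadd9 ends at 11, Dmaj7 ends at 15, Gmaj7 ends at 21, F6 ends at 22, Gadd9 ends at 27, F#add9 ends at 28, Ebadd9 ends at 33, Cmaj7 ends at 39, Gsus4 ends at 42, Bm ends at 45.
Beat 44 falls within Bm.

Bm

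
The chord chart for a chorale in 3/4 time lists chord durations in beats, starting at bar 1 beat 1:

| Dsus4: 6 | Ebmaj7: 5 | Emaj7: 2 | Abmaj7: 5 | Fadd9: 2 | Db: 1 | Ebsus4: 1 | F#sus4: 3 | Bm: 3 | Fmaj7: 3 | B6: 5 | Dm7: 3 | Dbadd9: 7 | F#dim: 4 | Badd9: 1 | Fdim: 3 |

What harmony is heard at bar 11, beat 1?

Fmaj7

Beat 1 of bar 11 is beat (11−1)×3 + 1 = 31 overall.
Running totals: Dsus4 ends at 6, Ebmaj7 ends at 11, Emaj7 ends at 13, Abmaj7 ends at 18, Fadd9 ends at 20, Db ends at 21, Ebsus4 ends at 22, F#sus4 ends at 25, Bm ends at 28, Fmaj7 ends at 31.
Beat 31 falls within Fmaj7.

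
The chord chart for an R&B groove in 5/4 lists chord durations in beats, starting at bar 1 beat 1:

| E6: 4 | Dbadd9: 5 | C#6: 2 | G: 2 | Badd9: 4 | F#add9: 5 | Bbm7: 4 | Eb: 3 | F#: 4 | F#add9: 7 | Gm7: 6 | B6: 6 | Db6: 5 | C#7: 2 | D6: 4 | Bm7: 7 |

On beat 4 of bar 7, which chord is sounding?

F#add9

Beat 4 of bar 7 is beat (7−1)×5 + 4 = 34 overall.
Running totals: E6 ends at 4, Dbadd9 ends at 9, C#6 ends at 11, G ends at 13, Badd9 ends at 17, F#add9 ends at 22, Bbm7 ends at 26, Eb ends at 29, F# ends at 33, F#add9 ends at 40.
Beat 34 falls within F#add9.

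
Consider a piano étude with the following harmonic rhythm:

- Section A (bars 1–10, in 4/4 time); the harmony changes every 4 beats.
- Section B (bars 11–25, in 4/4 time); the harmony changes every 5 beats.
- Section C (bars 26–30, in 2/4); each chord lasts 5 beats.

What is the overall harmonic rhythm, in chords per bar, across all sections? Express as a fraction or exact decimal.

A: 10 bars of 4 beats is 40 beats; at 4 beats each that's 10 chords.
B: 15 bars of 4 beats is 60 beats; at 5 beats each that's 12 chords.
C: 5 bars of 2 beats is 10 beats; at 5 beats each that's 2 chords.
Overall: 24 chords over 30 bars → 24/30 = 0.8 chords per bar.

0.8 chords per bar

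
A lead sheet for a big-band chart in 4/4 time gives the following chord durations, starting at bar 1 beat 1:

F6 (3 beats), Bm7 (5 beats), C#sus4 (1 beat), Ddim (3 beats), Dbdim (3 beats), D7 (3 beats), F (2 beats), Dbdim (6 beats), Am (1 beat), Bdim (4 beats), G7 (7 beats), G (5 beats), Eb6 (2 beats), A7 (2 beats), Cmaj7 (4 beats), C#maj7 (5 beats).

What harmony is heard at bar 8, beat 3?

Bdim

Beat 3 of bar 8 is beat (8−1)×4 + 3 = 31 overall.
Running totals: F6 ends at 3, Bm7 ends at 8, C#sus4 ends at 9, Ddim ends at 12, Dbdim ends at 15, D7 ends at 18, F ends at 20, Dbdim ends at 26, Am ends at 27, Bdim ends at 31.
Beat 31 falls within Bdim.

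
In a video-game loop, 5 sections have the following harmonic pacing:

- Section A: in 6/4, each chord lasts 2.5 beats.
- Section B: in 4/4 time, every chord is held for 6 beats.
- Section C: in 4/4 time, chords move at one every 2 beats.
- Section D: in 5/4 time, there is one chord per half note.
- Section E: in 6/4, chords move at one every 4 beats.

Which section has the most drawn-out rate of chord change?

Section B

A: 6 beats/bar ÷ 2.5 beats/chord = 2.4 chords/bar.
B: 4 beats/bar ÷ 6 beats/chord = 2/3 chords/bar.
C: 4 beats/bar ÷ 2 beats/chord = 2 chords/bar.
D: 5 beats/bar ÷ 2 beats/chord = 2.5 chords/bar.
E: 6 beats/bar ÷ 4 beats/chord = 1.5 chords/bar.
Slowest is B at 2/3 chords/bar.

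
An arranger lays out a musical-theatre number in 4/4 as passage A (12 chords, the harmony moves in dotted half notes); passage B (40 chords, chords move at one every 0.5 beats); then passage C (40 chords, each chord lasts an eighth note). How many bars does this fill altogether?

19 bars

A: 12 × 3 = 36 beats = 9 bars.
B: 40 × 0.5 = 20 beats = 5 bars.
C: 40 × 0.5 = 20 beats = 5 bars.
Total: 9 + 5 + 5 = 19 bars.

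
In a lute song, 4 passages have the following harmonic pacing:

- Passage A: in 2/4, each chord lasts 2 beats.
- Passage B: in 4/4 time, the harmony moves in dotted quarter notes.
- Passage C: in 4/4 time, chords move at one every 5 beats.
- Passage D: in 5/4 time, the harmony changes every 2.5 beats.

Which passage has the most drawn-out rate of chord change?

A: 2/2 = 1 chord/bar.
B: 4/1.5 = 8/3 chords/bar.
C: 4/5 = 0.8 chords/bar.
D: 5/2.5 = 2 chords/bar.
Slowest is C at 0.8 chords/bar.

Passage C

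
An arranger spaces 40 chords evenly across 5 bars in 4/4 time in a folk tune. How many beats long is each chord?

0.5 beats

5 bars × 4 beats/bar = 20 beats total.
20 beats ÷ 40 chords = 0.5 beats per chord.
(That is an eighth note.)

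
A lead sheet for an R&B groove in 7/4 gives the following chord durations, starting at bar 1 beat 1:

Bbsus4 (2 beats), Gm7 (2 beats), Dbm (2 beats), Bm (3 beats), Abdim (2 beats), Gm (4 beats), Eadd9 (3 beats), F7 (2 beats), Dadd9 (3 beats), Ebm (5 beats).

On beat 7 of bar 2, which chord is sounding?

Beat 7 of bar 2 is beat (2−1)×7 + 7 = 14 overall.
Running totals: Bbsus4 ends at 2, Gm7 ends at 4, Dbm ends at 6, Bm ends at 9, Abdim ends at 11, Gm ends at 15.
Beat 14 falls within Gm.

Gm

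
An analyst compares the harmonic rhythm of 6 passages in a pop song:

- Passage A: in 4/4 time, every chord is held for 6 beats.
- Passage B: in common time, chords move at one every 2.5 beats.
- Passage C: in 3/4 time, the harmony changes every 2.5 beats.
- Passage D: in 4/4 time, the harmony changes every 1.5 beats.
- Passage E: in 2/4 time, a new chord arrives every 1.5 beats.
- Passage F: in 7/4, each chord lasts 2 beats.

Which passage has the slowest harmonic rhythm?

Passage A

A: 4/6 = 2/3 chords/bar.
B: 4/2.5 = 1.6 chords/bar.
C: 3/2.5 = 1.2 chords/bar.
D: 4/1.5 = 8/3 chords/bar.
E: 2/1.5 = 4/3 chords/bar.
F: 7/2 = 3.5 chords/bar.
Slowest is A at 2/3 chords/bar.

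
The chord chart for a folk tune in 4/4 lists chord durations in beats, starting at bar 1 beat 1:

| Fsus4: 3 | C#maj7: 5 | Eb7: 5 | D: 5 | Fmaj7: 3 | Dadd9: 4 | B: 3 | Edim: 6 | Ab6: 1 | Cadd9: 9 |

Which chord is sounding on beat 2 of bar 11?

Cadd9

Beat 2 of bar 11 is beat (11−1)×4 + 2 = 42 overall.
Running totals: Fsus4 ends at 3, C#maj7 ends at 8, Eb7 ends at 13, D ends at 18, Fmaj7 ends at 21, Dadd9 ends at 25, B ends at 28, Edim ends at 34, Ab6 ends at 35, Cadd9 ends at 44.
Beat 42 falls within Cadd9.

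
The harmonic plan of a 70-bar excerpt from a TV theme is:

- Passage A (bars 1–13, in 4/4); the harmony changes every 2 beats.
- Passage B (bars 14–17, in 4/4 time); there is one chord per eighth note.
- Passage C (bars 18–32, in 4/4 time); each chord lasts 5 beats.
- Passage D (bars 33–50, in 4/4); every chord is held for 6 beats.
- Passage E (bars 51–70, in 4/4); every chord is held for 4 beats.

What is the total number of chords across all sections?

102 chords

A has 52 beats and chords last 2 each, so 26 chords.
B has 16 beats and chords last 0.5 each, so 32 chords.
C has 60 beats and chords last 5 each, so 12 chords.
D has 72 beats and chords last 6 each, so 12 chords.
E has 80 beats and chords last 4 each, so 20 chords.
Total: 26 + 32 + 12 + 12 + 20 = 102.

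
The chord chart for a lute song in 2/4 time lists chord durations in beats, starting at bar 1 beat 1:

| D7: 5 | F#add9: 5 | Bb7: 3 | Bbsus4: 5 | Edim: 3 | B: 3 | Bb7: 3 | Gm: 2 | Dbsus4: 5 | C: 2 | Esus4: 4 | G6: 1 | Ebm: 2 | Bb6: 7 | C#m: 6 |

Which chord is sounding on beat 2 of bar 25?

Beat 2 of bar 25 is beat (25−1)×2 + 2 = 50 overall.
Running totals: D7 ends at 5, F#add9 ends at 10, Bb7 ends at 13, Bbsus4 ends at 18, Edim ends at 21, B ends at 24, Bb7 ends at 27, Gm ends at 29, Dbsus4 ends at 34, C ends at 36, Esus4 ends at 40, G6 ends at 41, Ebm ends at 43, Bb6 ends at 50.
Beat 50 falls within Bb6.

Bb6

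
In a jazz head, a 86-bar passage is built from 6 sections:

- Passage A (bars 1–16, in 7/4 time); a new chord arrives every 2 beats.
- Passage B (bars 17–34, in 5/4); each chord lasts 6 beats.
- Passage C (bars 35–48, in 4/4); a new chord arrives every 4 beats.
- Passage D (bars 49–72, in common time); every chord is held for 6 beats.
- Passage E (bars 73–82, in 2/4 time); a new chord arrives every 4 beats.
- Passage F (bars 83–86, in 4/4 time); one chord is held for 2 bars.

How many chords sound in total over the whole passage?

108 chords

A: 16 bars × 7 beats = 112 beats; 2 beats/chord → 56 chords.
B: 18 bars × 5 beats = 90 beats; 6 beats/chord → 15 chords.
C: 14 bars × 4 beats = 56 beats; 4 beats/chord → 14 chords.
D: 24 bars × 4 beats = 96 beats; 6 beats/chord → 16 chords.
E: 10 bars × 2 beats = 20 beats; 4 beats/chord → 5 chords.
F: 4 bars × 4 beats = 16 beats; 8 beats/chord → 2 chords.
Total: 56 + 15 + 14 + 16 + 5 + 2 = 108.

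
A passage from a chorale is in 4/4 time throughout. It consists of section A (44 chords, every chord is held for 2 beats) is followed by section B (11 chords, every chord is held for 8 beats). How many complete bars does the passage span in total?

A: 44 × 2 = 88 beats = 22 bars.
B: 11 × 8 = 88 beats = 22 bars.
Total: 22 + 22 = 44 bars.

44 bars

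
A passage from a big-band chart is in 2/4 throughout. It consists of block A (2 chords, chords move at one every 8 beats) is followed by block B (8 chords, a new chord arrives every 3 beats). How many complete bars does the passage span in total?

A: 2 × 8 = 16 beats = 8 bars.
B: 8 × 3 = 24 beats = 12 bars.
Total: 8 + 12 = 20 bars.

20 bars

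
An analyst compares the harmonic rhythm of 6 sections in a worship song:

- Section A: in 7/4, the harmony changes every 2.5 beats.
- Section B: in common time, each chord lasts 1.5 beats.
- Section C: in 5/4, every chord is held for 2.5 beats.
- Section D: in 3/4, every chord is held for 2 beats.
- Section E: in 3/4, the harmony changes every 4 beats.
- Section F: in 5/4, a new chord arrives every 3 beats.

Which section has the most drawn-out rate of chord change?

A: 7/2.5 = 2.8 chords/bar.
B: 4/1.5 = 8/3 chords/bar.
C: 5/2.5 = 2 chords/bar.
D: 3/2 = 1.5 chords/bar.
E: 3/4 = 0.75 chords/bar.
F: 5/3 = 5/3 chords/bar.
Slowest is E at 0.75 chords/bar.

Section E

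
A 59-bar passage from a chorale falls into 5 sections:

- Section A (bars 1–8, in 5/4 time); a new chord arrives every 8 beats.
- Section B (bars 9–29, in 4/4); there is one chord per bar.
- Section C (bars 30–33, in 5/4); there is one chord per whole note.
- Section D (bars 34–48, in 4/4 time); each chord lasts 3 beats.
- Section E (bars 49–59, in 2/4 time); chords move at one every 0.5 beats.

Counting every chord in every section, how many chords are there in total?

A: 8 bars × 5 beats = 40 beats; 8 beats/chord → 5 chords.
B: 21 bars × 4 beats = 84 beats; 4 beats/chord → 21 chords.
C: 4 bars × 5 beats = 20 beats; 4 beats/chord → 5 chords.
D: 15 bars × 4 beats = 60 beats; 3 beats/chord → 20 chords.
E: 11 bars × 2 beats = 22 beats; 0.5 beats/chord → 44 chords.
Total: 5 + 21 + 5 + 20 + 44 = 95.

95 chords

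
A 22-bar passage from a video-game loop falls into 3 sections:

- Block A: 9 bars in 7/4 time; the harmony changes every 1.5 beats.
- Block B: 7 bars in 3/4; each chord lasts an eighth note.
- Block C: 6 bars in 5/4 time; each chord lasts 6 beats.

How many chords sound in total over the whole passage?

A: 9 bars × 7 beats = 63 beats; 1.5 beats/chord → 42 chords.
B: 7 bars × 3 beats = 21 beats; 0.5 beats/chord → 42 chords.
C: 6 bars × 5 beats = 30 beats; 6 beats/chord → 5 chords.
Total: 42 + 42 + 5 = 89.

89 chords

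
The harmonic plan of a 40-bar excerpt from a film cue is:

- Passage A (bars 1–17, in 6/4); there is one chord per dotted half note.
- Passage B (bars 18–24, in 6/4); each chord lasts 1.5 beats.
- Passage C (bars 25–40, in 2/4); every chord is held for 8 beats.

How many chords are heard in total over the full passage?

A has 102 beats and chords last 3 each, so 34 chords.
B has 42 beats and chords last 1.5 each, so 28 chords.
C has 32 beats and chords last 8 each, so 4 chords.
Total: 34 + 28 + 4 = 66.

66 chords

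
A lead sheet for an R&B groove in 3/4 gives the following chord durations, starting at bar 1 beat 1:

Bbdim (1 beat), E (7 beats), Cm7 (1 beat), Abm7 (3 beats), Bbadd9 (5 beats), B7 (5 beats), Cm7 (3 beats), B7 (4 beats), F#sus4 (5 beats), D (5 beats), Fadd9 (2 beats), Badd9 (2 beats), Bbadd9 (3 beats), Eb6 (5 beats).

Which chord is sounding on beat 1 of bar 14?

Fadd9

Beat 1 of bar 14 is beat (14−1)×3 + 1 = 40 overall.
Running totals: Bbdim ends at 1, E ends at 8, Cm7 ends at 9, Abm7 ends at 12, Bbadd9 ends at 17, B7 ends at 22, Cm7 ends at 25, B7 ends at 29, F#sus4 ends at 34, D ends at 39, Fadd9 ends at 41.
Beat 40 falls within Fadd9.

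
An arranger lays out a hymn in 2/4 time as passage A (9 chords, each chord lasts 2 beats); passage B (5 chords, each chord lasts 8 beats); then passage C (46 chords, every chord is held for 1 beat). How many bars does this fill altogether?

52 bars

A: 9 × 2 = 18 beats = 9 bars.
B: 5 × 8 = 40 beats = 20 bars.
C: 46 × 1 = 46 beats = 23 bars.
Total: 9 + 20 + 23 = 52 bars.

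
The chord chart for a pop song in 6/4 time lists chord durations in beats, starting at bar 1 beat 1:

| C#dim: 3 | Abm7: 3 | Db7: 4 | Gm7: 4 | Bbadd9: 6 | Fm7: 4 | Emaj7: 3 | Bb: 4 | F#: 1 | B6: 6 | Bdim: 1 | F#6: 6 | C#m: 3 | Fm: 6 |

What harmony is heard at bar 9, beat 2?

Beat 2 of bar 9 is beat (9−1)×6 + 2 = 50 overall.
Running totals: C#dim ends at 3, Abm7 ends at 6, Db7 ends at 10, Gm7 ends at 14, Bbadd9 ends at 20, Fm7 ends at 24, Emaj7 ends at 27, Bb ends at 31, F# ends at 32, B6 ends at 38, Bdim ends at 39, F#6 ends at 45, C#m ends at 48, Fm ends at 54.
Beat 50 falls within Fm.

Fm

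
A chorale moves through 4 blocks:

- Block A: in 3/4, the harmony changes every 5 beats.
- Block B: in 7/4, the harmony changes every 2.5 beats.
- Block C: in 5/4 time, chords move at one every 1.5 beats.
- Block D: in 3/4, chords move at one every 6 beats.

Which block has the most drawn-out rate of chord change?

Block D

A: each chord is 5 beats in 3/4, so 0.6 per bar.
B: each chord is 2.5 beats in 7/4, so 2.8 per bar.
C: each chord is 1.5 beats in 5/4, so 10/3 per bar.
D: each chord is 6 beats in 3/4, so 0.5 per bar.
Slowest is D at 0.5 chords/bar.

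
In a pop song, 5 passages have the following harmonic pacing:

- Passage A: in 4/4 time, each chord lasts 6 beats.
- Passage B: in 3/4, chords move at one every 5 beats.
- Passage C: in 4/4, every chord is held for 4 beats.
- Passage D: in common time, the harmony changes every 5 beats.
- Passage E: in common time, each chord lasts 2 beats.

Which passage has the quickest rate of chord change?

A: 4 beats/bar ÷ 6 beats/chord = 2/3 chords/bar.
B: 3 beats/bar ÷ 5 beats/chord = 0.6 chords/bar.
C: 4 beats/bar ÷ 4 beats/chord = 1 chord/bar.
D: 4 beats/bar ÷ 5 beats/chord = 0.8 chords/bar.
E: 4 beats/bar ÷ 2 beats/chord = 2 chords/bar.
Fastest is E at 2 chords/bar.

Passage E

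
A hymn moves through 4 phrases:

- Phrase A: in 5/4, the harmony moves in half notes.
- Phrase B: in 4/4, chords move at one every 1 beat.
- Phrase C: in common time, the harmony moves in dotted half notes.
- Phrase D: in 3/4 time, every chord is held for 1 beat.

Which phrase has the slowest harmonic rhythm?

Phrase C

A: 5/2 = 2.5 chords/bar.
B: 4/1 = 4 chords/bar.
C: 4/3 = 4/3 chords/bar.
D: 3/1 = 3 chords/bar.
Slowest is C at 4/3 chords/bar.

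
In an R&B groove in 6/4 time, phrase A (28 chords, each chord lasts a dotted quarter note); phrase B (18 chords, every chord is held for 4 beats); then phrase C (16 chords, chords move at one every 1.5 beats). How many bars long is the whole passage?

23 bars

A: 28 × 1.5 = 42 beats = 7 bars.
B: 18 × 4 = 72 beats = 12 bars.
C: 16 × 1.5 = 24 beats = 4 bars.
Total: 7 + 12 + 4 = 23 bars.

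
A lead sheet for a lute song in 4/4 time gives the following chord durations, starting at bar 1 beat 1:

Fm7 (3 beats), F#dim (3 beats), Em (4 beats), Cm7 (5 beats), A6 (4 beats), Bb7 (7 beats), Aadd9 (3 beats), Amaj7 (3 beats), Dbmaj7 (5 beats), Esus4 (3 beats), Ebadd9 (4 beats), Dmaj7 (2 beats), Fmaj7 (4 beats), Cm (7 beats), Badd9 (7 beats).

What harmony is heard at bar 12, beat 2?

Dmaj7

Beat 2 of bar 12 is beat (12−1)×4 + 2 = 46 overall.
Running totals: Fm7 ends at 3, F#dim ends at 6, Em ends at 10, Cm7 ends at 15, A6 ends at 19, Bb7 ends at 26, Aadd9 ends at 29, Amaj7 ends at 32, Dbmaj7 ends at 37, Esus4 ends at 40, Ebadd9 ends at 44, Dmaj7 ends at 46.
Beat 46 falls within Dmaj7.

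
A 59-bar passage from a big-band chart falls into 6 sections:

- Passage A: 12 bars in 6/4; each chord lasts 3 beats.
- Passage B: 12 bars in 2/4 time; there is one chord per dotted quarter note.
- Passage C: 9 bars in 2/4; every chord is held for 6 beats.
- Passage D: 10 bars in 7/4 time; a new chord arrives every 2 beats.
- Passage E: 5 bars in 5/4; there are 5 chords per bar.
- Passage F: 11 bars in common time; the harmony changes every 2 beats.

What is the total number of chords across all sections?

125 chords

A has 72 beats and chords last 3 each, so 24 chords.
B has 24 beats and chords last 1.5 each, so 16 chords.
C has 18 beats and chords last 6 each, so 3 chords.
D has 70 beats and chords last 2 each, so 35 chords.
E has 25 beats and chords last 1 each, so 25 chords.
F has 44 beats and chords last 2 each, so 22 chords.
Total: 24 + 16 + 3 + 35 + 25 + 22 = 125.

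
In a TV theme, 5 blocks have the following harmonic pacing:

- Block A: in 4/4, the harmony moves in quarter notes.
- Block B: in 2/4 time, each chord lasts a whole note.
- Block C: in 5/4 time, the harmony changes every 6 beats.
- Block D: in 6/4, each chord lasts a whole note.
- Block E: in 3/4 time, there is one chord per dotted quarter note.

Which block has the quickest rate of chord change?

A: 4/1 = 4 chords/bar.
B: 2/4 = 0.5 chords/bar.
C: 5/6 = 5/6 chords/bar.
D: 6/4 = 1.5 chords/bar.
E: 3/1.5 = 2 chords/bar.
Fastest is A at 4 chords/bar.

Block A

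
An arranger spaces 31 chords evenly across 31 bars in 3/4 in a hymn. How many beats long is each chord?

3 beats

31 bars × 3 beats/bar = 93 beats total.
93 beats ÷ 31 chords = 3 beats per chord.
(That is a dotted half note.)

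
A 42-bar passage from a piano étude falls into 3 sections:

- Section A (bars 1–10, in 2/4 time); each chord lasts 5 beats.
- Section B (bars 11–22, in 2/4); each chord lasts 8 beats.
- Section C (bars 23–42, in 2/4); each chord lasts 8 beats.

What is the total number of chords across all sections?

12 chords

A has 20 beats and chords last 5 each, so 4 chords.
B has 24 beats and chords last 8 each, so 3 chords.
C has 40 beats and chords last 8 each, so 5 chords.
Total: 4 + 3 + 5 = 12.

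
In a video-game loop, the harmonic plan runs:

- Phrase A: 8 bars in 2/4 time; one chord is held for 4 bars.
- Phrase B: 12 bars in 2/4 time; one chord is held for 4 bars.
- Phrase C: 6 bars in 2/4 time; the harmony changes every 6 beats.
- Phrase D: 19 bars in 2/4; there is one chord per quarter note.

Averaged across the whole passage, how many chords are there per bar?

A: 8 × 2 = 16 beats ÷ 8 = 2 chords.
B: 12 × 2 = 24 beats ÷ 8 = 3 chords.
C: 6 × 2 = 12 beats ÷ 6 = 2 chords.
D: 19 × 2 = 38 beats ÷ 1 = 38 chords.
Overall: 45 chords over 45 bars → 45/45 = 1 chords per bar.

1 chords per bar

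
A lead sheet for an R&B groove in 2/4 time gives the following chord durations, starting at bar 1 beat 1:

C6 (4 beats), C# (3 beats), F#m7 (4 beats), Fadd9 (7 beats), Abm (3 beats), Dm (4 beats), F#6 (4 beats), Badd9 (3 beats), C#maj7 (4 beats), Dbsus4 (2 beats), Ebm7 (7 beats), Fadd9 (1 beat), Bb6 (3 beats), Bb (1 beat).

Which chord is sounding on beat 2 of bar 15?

Beat 2 of bar 15 is beat (15−1)×2 + 2 = 30 overall.
Running totals: C6 ends at 4, C# ends at 7, F#m7 ends at 11, Fadd9 ends at 18, Abm ends at 21, Dm ends at 25, F#6 ends at 29, Badd9 ends at 32.
Beat 30 falls within Badd9.

Badd9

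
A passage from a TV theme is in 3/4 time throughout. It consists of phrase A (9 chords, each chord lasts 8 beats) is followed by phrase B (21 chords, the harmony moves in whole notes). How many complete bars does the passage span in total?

52 bars

A: 9 × 8 = 72 beats = 24 bars.
B: 21 × 4 = 84 beats = 28 bars.
Total: 24 + 28 = 52 bars.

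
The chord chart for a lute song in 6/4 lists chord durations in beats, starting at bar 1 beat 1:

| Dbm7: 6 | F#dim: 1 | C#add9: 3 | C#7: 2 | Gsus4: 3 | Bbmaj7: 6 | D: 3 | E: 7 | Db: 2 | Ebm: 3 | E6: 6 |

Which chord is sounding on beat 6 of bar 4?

D

Beat 6 of bar 4 is beat (4−1)×6 + 6 = 24 overall.
Running totals: Dbm7 ends at 6, F#dim ends at 7, C#add9 ends at 10, C#7 ends at 12, Gsus4 ends at 15, Bbmaj7 ends at 21, D ends at 24.
Beat 24 falls within D.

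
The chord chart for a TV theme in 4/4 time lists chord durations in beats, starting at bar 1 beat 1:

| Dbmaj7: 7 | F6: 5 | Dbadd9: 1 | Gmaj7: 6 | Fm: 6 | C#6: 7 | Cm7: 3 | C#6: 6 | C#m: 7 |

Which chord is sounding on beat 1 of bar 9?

Beat 1 of bar 9 is beat (9−1)×4 + 1 = 33 overall.
Running totals: Dbmaj7 ends at 7, F6 ends at 12, Dbadd9 ends at 13, Gmaj7 ends at 19, Fm ends at 25, C#6 ends at 32, Cm7 ends at 35.
Beat 33 falls within Cm7.

Cm7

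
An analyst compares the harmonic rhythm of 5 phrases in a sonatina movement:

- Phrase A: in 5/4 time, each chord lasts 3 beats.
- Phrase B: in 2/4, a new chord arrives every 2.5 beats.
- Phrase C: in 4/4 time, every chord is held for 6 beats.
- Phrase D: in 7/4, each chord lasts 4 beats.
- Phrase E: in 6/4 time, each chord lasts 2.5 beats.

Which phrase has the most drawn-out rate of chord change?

Phrase C

A: each chord is 3 beats in 5/4, so 5/3 per bar.
B: each chord is 2.5 beats in 2/4, so 0.8 per bar.
C: each chord is 6 beats in 4/4, so 2/3 per bar.
D: each chord is 4 beats in 7/4, so 1.75 per bar.
E: each chord is 2.5 beats in 6/4, so 2.4 per bar.
Slowest is C at 2/3 chords/bar.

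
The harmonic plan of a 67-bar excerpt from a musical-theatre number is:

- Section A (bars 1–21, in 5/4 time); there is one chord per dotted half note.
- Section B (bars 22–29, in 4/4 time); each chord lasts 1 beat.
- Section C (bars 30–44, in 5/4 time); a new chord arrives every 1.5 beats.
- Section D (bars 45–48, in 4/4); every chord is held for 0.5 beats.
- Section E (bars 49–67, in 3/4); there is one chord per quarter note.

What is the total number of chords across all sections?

206 chords

A: 21 bars × 5 beats = 105 beats; 3 beats/chord → 35 chords.
B: 8 bars × 4 beats = 32 beats; 1 beat/chord → 32 chords.
C: 15 bars × 5 beats = 75 beats; 1.5 beats/chord → 50 chords.
D: 4 bars × 4 beats = 16 beats; 0.5 beats/chord → 32 chords.
E: 19 bars × 3 beats = 57 beats; 1 beat/chord → 57 chords.
Total: 35 + 32 + 50 + 32 + 57 = 206.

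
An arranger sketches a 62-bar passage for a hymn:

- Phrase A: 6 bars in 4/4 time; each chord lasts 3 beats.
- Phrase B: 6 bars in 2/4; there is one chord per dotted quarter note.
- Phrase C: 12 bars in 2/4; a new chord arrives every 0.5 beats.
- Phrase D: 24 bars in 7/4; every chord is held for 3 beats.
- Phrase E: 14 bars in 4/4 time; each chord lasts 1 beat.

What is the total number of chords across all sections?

176 chords

A: 6·4 = 24 beats, 24/3 = 8 chords.
B: 6·2 = 12 beats, 12/1.5 = 8 chords.
C: 12·2 = 24 beats, 24/0.5 = 48 chords.
D: 24·7 = 168 beats, 168/3 = 56 chords.
E: 14·4 = 56 beats, 56/1 = 56 chords.
Total: 8 + 8 + 48 + 56 + 56 = 176.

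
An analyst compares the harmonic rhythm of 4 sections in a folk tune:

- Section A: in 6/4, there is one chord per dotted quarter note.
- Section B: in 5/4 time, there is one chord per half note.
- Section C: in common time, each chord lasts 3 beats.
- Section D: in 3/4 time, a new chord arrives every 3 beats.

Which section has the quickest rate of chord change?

Section A

A: each chord is 1.5 beats in 6/4, so 4 per bar.
B: each chord is 2 beats in 5/4, so 2.5 per bar.
C: each chord is 3 beats in 4/4, so 4/3 per bar.
D: each chord is 3 beats in 3/4, so 1 per bar.
Fastest is A at 4 chords/bar.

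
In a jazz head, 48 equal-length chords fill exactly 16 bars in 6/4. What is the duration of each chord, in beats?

2 beats

16 bars × 6 beats/bar = 96 beats total.
96 beats ÷ 48 chords = 2 beats per chord.
(That is a half note.)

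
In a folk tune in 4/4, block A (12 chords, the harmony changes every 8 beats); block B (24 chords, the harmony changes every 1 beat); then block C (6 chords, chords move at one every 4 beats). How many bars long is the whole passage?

A: 12 × 8 = 96 beats = 24 bars.
B: 24 × 1 = 24 beats = 6 bars.
C: 6 × 4 = 24 beats = 6 bars.
Total: 24 + 6 + 6 = 36 bars.

36 bars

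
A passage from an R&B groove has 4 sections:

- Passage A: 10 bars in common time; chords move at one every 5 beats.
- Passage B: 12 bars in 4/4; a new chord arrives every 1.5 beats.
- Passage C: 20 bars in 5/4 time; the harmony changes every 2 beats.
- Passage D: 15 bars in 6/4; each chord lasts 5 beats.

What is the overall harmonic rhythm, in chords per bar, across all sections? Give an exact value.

36/19 chords per bar

A: 10 bars of 4 beats is 40 beats; at 5 beats each that's 8 chords.
B: 12 bars of 4 beats is 48 beats; at 1.5 beats each that's 32 chords.
C: 20 bars of 5 beats is 100 beats; at 2 beats each that's 50 chords.
D: 15 bars of 6 beats is 90 beats; at 5 beats each that's 18 chords.
Overall: 108 chords over 57 bars → 108/57 = 36/19 chords per bar.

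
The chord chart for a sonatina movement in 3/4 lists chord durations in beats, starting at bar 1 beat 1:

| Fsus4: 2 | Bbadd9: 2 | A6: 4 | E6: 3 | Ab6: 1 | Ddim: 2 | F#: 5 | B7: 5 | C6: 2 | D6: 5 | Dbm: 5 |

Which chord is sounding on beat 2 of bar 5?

Ddim

Beat 2 of bar 5 is beat (5−1)×3 + 2 = 14 overall.
Running totals: Fsus4 ends at 2, Bbadd9 ends at 4, A6 ends at 8, E6 ends at 11, Ab6 ends at 12, Ddim ends at 14.
Beat 14 falls within Ddim.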